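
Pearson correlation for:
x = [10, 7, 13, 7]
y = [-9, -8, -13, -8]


n=4, Σx=37, Σy=-38, Σxy=-371, Σx²=367, Σy²=378
r = (4×(-371) - 37×(-38))/√((4×367 - 37²)(4×378 - (-38)²))
= -78/√(99×68) = -78/√6732 ≈ -78/82.0488 ≈ -0.9507

r ≈ -0.9507


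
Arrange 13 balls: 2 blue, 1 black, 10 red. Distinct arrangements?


13!/(2!×1!×10!) = 858

858


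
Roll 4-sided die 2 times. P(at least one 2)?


P(no 2)^2 = (3/4)^2 = 9/16
P(≥1) = 1 - 9/16 = 7/16

P = 7/16 ≈ 43.75%


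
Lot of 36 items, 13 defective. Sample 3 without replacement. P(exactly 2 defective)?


Hypergeometric: C(13,2)×C(23,1)/C(36,3)
= 78×23/7140 = 299/1190

P(X=2) = 299/1190 ≈ 25.13%


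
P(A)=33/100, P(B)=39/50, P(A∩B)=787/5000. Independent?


P(A)×P(B) = 1287/5000
P(A∩B) = 787/5000
Not equal → NOT independent

No, not independent


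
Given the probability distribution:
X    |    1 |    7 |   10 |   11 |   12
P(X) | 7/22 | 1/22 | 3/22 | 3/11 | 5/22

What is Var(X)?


E[X] = 85/11
E[X²] = 901/11
Var(X) = E[X²] - (E[X])² = 901/11 - 7225/121 = 2686/121

Var(X) = 2686/121 ≈ 22.1983


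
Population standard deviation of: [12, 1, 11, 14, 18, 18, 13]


Mean = 87/7
  (12-87/7)²=9/49
  (1-87/7)²=6400/49
  (11-87/7)²=100/49
  (14-87/7)²=121/49
  (18-87/7)²=1521/49
  (18-87/7)²=1521/49
  (13-87/7)²=16/49
Σ(x-μ)² = 1384/7
σ² = (1384/7)/7 = 1384/49

σ = √(1384/49) ≈ 5.3146


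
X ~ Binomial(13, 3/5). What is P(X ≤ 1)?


P(X ≤ 1) = Σ P(X=i) for i=0..1
P(X=0) = 8192/1220703125
P(X=1) = 159744/1220703125
Sum = 167936/1220703125

P(X ≤ 1) = 167936/1220703125 ≈ 0.01%


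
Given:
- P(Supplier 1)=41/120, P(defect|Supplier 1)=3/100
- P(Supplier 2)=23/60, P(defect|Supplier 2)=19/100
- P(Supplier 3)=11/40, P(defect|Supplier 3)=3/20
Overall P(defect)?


P(B) = Σ P(B|Aᵢ)×P(Aᵢ)
  3/100×41/120 = 41/4000
  19/100×23/60 = 437/6000
  3/20×11/40 = 33/800
Sum = 373/3000

P(defect) = 373/3000 ≈ 12.43%


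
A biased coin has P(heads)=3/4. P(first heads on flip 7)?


Geometric: P(X=7) = (1-p)^(k-1)×p = (1/4)^6×3/4 = 3/16384

P(X=7) = 3/16384 ≈ 0.02%


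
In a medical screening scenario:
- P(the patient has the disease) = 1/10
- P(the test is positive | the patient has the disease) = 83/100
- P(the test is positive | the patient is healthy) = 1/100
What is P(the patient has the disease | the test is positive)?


Using Bayes' theorem:
P(A|B) = P(B|A)·P(A) / P(B)

P(the test is positive) = 83/100 × 1/10 + 1/100 × 9/10
= 83/1000 + 9/1000 = 23/250

P(the patient has the disease|the test is positive) = (83/1000) / (23/250) = 83/92

P(the patient has the disease|the test is positive) = 83/92 ≈ 90.22%


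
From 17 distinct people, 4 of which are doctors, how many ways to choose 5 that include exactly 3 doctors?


Choose 3 of the 4 doctors and 2 of the other 13 people:
C(4,3)×C(13,2) = 4×78 = 312

312


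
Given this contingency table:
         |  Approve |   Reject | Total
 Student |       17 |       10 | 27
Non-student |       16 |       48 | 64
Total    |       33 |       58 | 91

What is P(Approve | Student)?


P(Approve | Student) = 17/(17+10) = 17/27

P(Approve|Student) = 17/27 ≈ 62.96%


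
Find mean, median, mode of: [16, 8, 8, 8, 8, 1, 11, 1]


Sorted: [1, 1, 8, 8, 8, 8, 11, 16]
Mean = 61/8
Median = 8
Freq: {16: 1, 8: 4, 1: 2, 11: 1}
Mode: [8]

Mean=61/8, Median=8, Mode=8


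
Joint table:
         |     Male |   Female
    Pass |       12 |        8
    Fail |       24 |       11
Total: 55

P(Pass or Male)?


P(Pass∨Male) = P(Pass) + P(Male) - P(Pass∧Male)
= (20 + 36 - 12)/55 = 44/55 = 4/5

P = 4/5 ≈ 80.00%


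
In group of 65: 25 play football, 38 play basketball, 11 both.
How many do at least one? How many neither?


|A∪B| = 25+38-11 = 52
Neither = 65-52 = 13

At least one: 52; Neither: 13


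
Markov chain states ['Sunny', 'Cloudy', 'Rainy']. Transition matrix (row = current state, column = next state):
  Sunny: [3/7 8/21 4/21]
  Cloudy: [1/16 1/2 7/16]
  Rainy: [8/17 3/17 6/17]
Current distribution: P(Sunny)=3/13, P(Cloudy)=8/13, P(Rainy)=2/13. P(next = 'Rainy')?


P(next=Rainy) = Σᵢ P(now=i)×P(i→Rainy)
= 3/13×4/21 + 8/13×7/16 + 2/13×6/17
= 4/91 + 7/26 + 12/221 = 1137/3094

P = 1137/3094 ≈ 0.3675


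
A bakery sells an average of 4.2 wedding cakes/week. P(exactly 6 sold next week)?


Poisson(λ=4.2): P(X=6) = e^(-λ)×λ^k/k!
= e^(-4.2) × 4.2^6 / 6!
≈ 0.01499557682 × 5489.031744 / 720 ≈ 0.114321

P(X=6) ≈ 0.114321 ≈ 11.43%


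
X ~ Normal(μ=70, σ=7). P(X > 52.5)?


z = (52.5-70)/7 = -2.5
P(X > 52.5) = 1 - P(Z ≤ -2.5) = 1 - 0.0062 = 0.9938

P(X > 52.5) ≈ 0.9938


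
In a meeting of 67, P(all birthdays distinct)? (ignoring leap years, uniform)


P(all different) = Π(365-i)/365 for i=0..66
= (365/365)×(364/365)×...×(299/365)
= 0.001560

P ≈ 0.0016 ≈ 0.16%


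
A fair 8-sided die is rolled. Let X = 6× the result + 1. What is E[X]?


E[die] = (1+8)/2 = 9/2
E[X] = 6×9/2 + 1 = 28

E[X] = 28


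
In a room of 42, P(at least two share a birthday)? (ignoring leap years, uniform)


P(all different) = Π(365-i)/365 for i=0..41
= 0.085970
P(match) = 1 - 0.085970 = 0.914030

P ≈ 0.9140 ≈ 91.40%


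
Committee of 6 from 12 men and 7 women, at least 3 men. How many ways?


Count by #men:
  3M,3W: C(12,3)×C(7,3)=7700
  4M,2W: C(12,4)×C(7,2)=10395
  5M,1W: C(12,5)×C(7,1)=5544
  6M,0W: C(12,6)×C(7,0)=924
Total = 24563

24563


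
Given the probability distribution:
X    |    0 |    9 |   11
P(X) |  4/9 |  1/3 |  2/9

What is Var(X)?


E[X] = 49/9
E[X²] = 485/9
Var(X) = E[X²] - (E[X])² = 485/9 - 2401/81 = 1964/81

Var(X) = 1964/81 ≈ 24.2469


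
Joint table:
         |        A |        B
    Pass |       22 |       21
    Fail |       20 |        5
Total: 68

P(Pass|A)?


P(Pass|A) = 22/(22+20) = 22/42 = 11/21

P = 11/21 ≈ 52.38%


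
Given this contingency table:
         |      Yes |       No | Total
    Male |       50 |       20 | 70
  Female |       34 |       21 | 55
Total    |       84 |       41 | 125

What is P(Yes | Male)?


P(Yes | Male) = 50/(50+20) = 50/70 = 5/7

P(Yes|Male) = 5/7 ≈ 71.43%


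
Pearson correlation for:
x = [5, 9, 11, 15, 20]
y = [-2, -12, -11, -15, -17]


n=5, Σx=60, Σy=-57, Σxy=-804, Σx²=852, Σy²=783
r = (5×(-804) - 60×(-57))/√((5×852 - 60²)(5×783 - (-57)²))
= -600/√(660×666) = -600/√439560 ≈ -600/662.9932 ≈ -0.9050

r ≈ -0.9050


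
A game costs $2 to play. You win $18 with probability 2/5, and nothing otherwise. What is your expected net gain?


E[gain] = (18-2)×2/5 + (-2)×3/5
= 32/5 - 6/5 = 26/5

Expected net gain = $26/5 ≈ $5.20


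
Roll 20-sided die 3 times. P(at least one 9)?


P(no 9)^3 = (19/20)^3 = 6859/8000
P(≥1) = 1 - 6859/8000 = 1141/8000

P = 1141/8000 ≈ 14.26%


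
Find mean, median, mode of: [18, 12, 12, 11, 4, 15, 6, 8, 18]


Sorted: [4, 6, 8, 11, 12, 12, 15, 18, 18]
Mean = 104/9
Median = 12
Freq: {18: 2, 12: 2, 11: 1, 4: 1, 15: 1, 6: 1, 8: 1}
Mode: [12, 18]

Mean=104/9, Median=12, Mode=[12, 18]


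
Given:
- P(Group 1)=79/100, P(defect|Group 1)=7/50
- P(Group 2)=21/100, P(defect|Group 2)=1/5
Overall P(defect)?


P(B) = Σ P(B|Aᵢ)×P(Aᵢ)
  7/50×79/100 = 553/5000
  1/5×21/100 = 21/500
Sum = 763/5000

P(defect) = 763/5000 ≈ 15.26%


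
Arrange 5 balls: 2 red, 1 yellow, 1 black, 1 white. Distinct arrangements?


5!/(2!×1!×1!×1!) = 60

60


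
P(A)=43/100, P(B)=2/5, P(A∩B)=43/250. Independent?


P(A)×P(B) = 43/250
P(A∩B) = 43/250
Equal ✓ → Independent

Yes, independent


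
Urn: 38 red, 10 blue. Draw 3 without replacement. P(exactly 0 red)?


Hypergeometric: C(38,0)×C(10,3)/C(48,3)
= 1×120/17296 = 15/2162

P(X=0) = 15/2162 ≈ 0.69%


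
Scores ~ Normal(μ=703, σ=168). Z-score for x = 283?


z = (x - μ)/σ = (283 - 703)/168 = -2.5

z = -2.5


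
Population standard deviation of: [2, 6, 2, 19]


Mean = 29/4
  (2-29/4)²=441/16
  (6-29/4)²=25/16
  (2-29/4)²=441/16
  (19-29/4)²=2209/16
Σ(x-μ)² = 779/4
σ² = (779/4)/4 = 779/16

σ = √(779/16) ≈ 6.9776


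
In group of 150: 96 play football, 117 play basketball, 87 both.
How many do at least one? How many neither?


|A∪B| = 96+117-87 = 126
Neither = 150-126 = 24

At least one: 126; Neither: 24


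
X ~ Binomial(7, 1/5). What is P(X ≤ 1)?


P(X ≤ 1) = Σ P(X=i) for i=0..1
P(X=0) = 16384/78125
P(X=1) = 28672/78125
Sum = 45056/78125

P(X ≤ 1) = 45056/78125 ≈ 57.67%


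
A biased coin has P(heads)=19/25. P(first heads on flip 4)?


Geometric: P(X=4) = (1-p)^(k-1)×p = (6/25)^3×19/25 = 4104/390625

P(X=4) = 4104/390625 ≈ 1.05%


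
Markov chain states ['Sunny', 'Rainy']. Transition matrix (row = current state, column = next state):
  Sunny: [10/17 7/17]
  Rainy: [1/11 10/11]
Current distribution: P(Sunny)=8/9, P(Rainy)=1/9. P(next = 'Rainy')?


P(next=Rainy) = Σᵢ P(now=i)×P(i→Rainy)
= 8/9×7/17 + 1/9×10/11
= 56/153 + 10/99 = 262/561

P = 262/561 ≈ 0.4670


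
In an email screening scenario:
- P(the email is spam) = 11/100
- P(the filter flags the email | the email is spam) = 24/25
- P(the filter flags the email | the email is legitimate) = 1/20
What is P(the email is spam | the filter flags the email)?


Using Bayes' theorem:
P(A|B) = P(B|A)·P(A) / P(B)

P(the filter flags the email) = 24/25 × 11/100 + 1/20 × 89/100
= 66/625 + 89/2000 = 1501/10000

P(the email is spam|the filter flags the email) = (66/625) / (1501/10000) = 1056/1501

P(the email is spam|the filter flags the email) = 1056/1501 ≈ 70.35%


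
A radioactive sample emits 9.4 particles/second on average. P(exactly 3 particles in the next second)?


Poisson(λ=9.4): P(X=3) = e^(-λ)×λ^k/k!
= e^(-9.4) × 9.4^3 / 3!
≈ 8.272406556e-05 × 830.584 / 6 ≈ 0.011452

P(X=3) ≈ 0.011452 ≈ 1.15%


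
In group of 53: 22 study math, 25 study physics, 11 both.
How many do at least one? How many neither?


|A∪B| = 22+25-11 = 36
Neither = 53-36 = 17

At least one: 36; Neither: 17


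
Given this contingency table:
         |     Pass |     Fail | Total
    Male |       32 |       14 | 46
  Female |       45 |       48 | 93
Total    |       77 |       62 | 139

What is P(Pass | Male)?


P(Pass | Male) = 32/(32+14) = 32/46 = 16/23

P(Pass|Male) = 16/23 ≈ 69.57%


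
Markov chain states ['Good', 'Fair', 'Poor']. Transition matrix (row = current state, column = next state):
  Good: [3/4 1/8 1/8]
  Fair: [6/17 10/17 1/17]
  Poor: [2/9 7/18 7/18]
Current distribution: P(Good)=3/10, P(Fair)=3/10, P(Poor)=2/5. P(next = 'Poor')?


P(next=Poor) = Σᵢ P(now=i)×P(i→Poor)
= 3/10×1/8 + 3/10×1/17 + 2/5×7/18
= 3/80 + 3/170 + 7/45 = 2579/12240

P = 2579/12240 ≈ 0.2107


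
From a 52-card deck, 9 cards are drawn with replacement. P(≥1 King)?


P(not a King) = 48/52 = 12/13
P(none in 9 draws) = (12/13)^9 = 5159780352/10604499373
P(≥1 King) = 1 - 5159780352/10604499373 = 5444719021/10604499373

P = 5444719021/10604499373 ≈ 51.34%


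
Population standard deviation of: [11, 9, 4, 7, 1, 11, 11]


Mean = 54/7
  (11-54/7)²=529/49
  (9-54/7)²=81/49
  (4-54/7)²=676/49
  (7-54/7)²=25/49
  (1-54/7)²=2209/49
  (11-54/7)²=529/49
  (11-54/7)²=529/49
Σ(x-μ)² = 654/7
σ² = (654/7)/7 = 654/49

σ = √(654/49) ≈ 3.6533


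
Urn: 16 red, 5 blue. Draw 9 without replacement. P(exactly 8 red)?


Hypergeometric: C(16,8)×C(5,1)/C(21,9)
= 12870×5/293930 = 495/2261

P(X=8) = 495/2261 ≈ 21.89%


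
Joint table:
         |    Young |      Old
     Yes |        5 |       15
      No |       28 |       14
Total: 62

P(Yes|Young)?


P(Yes|Young) = 5/(5+28) = 5/33

P = 5/33 ≈ 15.15%


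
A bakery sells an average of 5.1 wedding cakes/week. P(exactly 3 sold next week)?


Poisson(λ=5.1): P(X=3) = e^(-λ)×λ^k/k!
= e^(-5.1) × 5.1^3 / 3!
≈ 0.006096746566 × 132.651 / 6 ≈ 0.134790

P(X=3) ≈ 0.134790 ≈ 13.48%


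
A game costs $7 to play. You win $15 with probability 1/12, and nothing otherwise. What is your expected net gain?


E[gain] = (15-7)×1/12 + (-7)×11/12
= 2/3 - 77/12 = -23/4

Expected net gain = $-23/4 ≈ $-5.75


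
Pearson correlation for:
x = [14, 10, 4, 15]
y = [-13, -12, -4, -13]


n=4, Σx=43, Σy=-42, Σxy=-513, Σx²=537, Σy²=498
r = (4×(-513) - 43×(-42))/√((4×537 - 43²)(4×498 - (-42)²))
= -246/√(299×228) = -246/√68172 ≈ -246/261.0977 ≈ -0.9422

r ≈ -0.9422


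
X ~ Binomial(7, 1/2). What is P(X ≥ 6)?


P(X ≥ 6) = Σ P(X=i) for i=6..7
P(X=6) = 7/128
P(X=7) = 1/128
Sum = 1/16

P(X ≥ 6) = 1/16 ≈ 6.25%


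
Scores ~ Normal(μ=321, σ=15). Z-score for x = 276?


z = (x - μ)/σ = (276 - 321)/15 = -3.0

z = -3.0


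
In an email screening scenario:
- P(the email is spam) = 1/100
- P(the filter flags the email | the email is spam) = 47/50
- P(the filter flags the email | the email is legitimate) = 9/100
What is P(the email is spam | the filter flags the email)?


Using Bayes' theorem:
P(A|B) = P(B|A)·P(A) / P(B)

P(the filter flags the email) = 47/50 × 1/100 + 9/100 × 99/100
= 47/5000 + 891/10000 = 197/2000

P(the email is spam|the filter flags the email) = (47/5000) / (197/2000) = 94/985

P(the email is spam|the filter flags the email) = 94/985 ≈ 9.54%


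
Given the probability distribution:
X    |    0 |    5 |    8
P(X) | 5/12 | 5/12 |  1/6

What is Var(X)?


E[X] = 41/12
E[X²] = 253/12
Var(X) = E[X²] - (E[X])² = 253/12 - 1681/144 = 1355/144

Var(X) = 1355/144 ≈ 9.4097


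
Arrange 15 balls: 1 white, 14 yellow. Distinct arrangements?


15!/(1!×14!) = 15

15


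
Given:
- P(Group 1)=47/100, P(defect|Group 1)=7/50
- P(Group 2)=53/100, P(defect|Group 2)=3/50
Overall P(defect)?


P(B) = Σ P(B|Aᵢ)×P(Aᵢ)
  7/50×47/100 = 329/5000
  3/50×53/100 = 159/5000
Sum = 61/625

P(defect) = 61/625 ≈ 9.76%


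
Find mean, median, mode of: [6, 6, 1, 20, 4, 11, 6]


Sorted: [1, 4, 6, 6, 6, 11, 20]
Mean = 54/7
Median = 6
Freq: {6: 3, 1: 1, 20: 1, 4: 1, 11: 1}
Mode: [6]

Mean=54/7, Median=6, Mode=6


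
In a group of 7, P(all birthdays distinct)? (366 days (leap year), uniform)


P(all different) = Π(366-i)/366 for i=0..6
= (366/366)×(365/366)×...×(360/366)
= 0.943914

P ≈ 0.9439 ≈ 94.39%


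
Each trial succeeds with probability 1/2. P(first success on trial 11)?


Geometric: P(X=11) = (1-p)^(k-1)×p = (1/2)^10×1/2 = 1/2048

P(X=11) = 1/2048 ≈ 0.05%


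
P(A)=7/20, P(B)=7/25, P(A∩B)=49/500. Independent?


P(A)×P(B) = 49/500
P(A∩B) = 49/500
Equal ✓ → Independent

Yes, independent


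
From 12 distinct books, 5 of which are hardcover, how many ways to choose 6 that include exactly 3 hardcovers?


Choose 3 of the 5 hardcovers and 3 of the other 7 books:
C(5,3)×C(7,3) = 10×35 = 350

350


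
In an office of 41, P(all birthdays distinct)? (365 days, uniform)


P(all different) = Π(365-i)/365 for i=0..40
= (365/365)×(364/365)×...×(325/365)
= 0.096848

P ≈ 0.0968 ≈ 9.68%


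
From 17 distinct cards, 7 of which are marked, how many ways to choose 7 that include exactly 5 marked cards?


Choose 5 of the 7 marked cards and 2 of the other 10 cards:
C(7,5)×C(10,2) = 21×45 = 945

945


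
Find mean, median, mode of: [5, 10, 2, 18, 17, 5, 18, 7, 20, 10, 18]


Sorted: [2, 5, 5, 7, 10, 10, 17, 18, 18, 18, 20]
Mean = 130/11
Median = 10
Freq: {5: 2, 10: 2, 2: 1, 18: 3, 17: 1, 7: 1, 20: 1}
Mode: [18]

Mean=130/11, Median=10, Mode=18


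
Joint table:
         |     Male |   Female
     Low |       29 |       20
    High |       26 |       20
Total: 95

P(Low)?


P(Low) = (29+20)/95 = 49/95

P(Low) = 49/95 ≈ 51.58%


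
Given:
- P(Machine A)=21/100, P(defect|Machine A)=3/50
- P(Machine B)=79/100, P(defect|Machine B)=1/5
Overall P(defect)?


P(B) = Σ P(B|Aᵢ)×P(Aᵢ)
  3/50×21/100 = 63/5000
  1/5×79/100 = 79/500
Sum = 853/5000

P(defect) = 853/5000 ≈ 17.06%


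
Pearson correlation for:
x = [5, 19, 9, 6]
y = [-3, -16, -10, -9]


n=4, Σx=39, Σy=-38, Σxy=-463, Σx²=503, Σy²=446
r = (4×(-463) - 39×(-38))/√((4×503 - 39²)(4×446 - (-38)²))
= -370/√(491×340) = -370/√166940 ≈ -370/408.5829 ≈ -0.9056

r ≈ -0.9056


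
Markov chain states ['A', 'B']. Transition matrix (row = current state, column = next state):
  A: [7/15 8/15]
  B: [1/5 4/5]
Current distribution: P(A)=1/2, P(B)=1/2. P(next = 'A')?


P(next=A) = Σᵢ P(now=i)×P(i→A)
= 1/2×7/15 + 1/2×1/5
= 7/30 + 1/10 = 1/3

P = 1/3 ≈ 0.3333


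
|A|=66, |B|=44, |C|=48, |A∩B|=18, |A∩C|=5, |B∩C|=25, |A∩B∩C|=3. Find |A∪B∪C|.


|A∪B∪C| = 66+44+48-18-5-25+3 = 113

|A∪B∪C| = 113


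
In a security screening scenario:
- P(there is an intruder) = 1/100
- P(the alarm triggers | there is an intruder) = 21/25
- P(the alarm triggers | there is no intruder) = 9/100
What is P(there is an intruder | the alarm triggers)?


Using Bayes' theorem:
P(A|B) = P(B|A)·P(A) / P(B)

P(the alarm triggers) = 21/25 × 1/100 + 9/100 × 99/100
= 21/2500 + 891/10000 = 39/400

P(there is an intruder|the alarm triggers) = (21/2500) / (39/400) = 28/325

P(there is an intruder|the alarm triggers) = 28/325 ≈ 8.62%


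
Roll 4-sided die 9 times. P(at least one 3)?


P(no 3)^9 = (3/4)^9 = 19683/262144
P(≥1) = 1 - 19683/262144 = 242461/262144

P = 242461/262144 ≈ 92.49%


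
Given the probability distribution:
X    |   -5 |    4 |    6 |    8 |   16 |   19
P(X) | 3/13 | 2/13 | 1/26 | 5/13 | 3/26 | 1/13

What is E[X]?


E[X] = Σ x·P(X=x)
= (-5)×(3/13) + (4)×(2/13) + (6)×(1/26) + (8)×(5/13) + (16)×(3/26) + (19)×(1/13)
= 79/13

E[X] = 79/13


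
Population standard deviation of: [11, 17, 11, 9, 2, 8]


Mean = 58/6 = 29/3
  (11-29/3)²=16/9
  (17-29/3)²=484/9
  (11-29/3)²=16/9
  (9-29/3)²=4/9
  (2-29/3)²=529/9
  (8-29/3)²=25/9
Σ(x-μ)² = 358/3
σ² = (358/3)/6 = 179/9

σ = √(179/9) ≈ 4.4597


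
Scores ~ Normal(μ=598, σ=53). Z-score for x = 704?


z = (x - μ)/σ = (704 - 598)/53 = 2.0

z = 2.0


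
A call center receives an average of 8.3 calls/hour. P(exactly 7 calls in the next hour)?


Poisson(λ=8.3): P(X=7) = e^(-λ)×λ^k/k!
= e^(-8.3) × 8.3^7 / 7!
≈ 0.0002485168271 × 2713605.09896 / 5040 ≈ 0.133805

P(X=7) ≈ 0.133805 ≈ 13.38%


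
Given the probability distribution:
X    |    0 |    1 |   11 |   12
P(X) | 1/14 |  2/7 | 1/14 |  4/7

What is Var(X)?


E[X] = 111/14
E[X²] = 1277/14
Var(X) = E[X²] - (E[X])² = 1277/14 - 12321/196 = 5557/196

Var(X) = 5557/196 ≈ 28.3520


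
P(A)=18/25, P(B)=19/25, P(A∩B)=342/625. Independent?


P(A)×P(B) = 342/625
P(A∩B) = 342/625
Equal ✓ → Independent

Yes, independent


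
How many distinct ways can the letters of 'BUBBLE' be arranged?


Letters: 6, freq: {'B': 3, 'U': 1, 'L': 1, 'E': 1}
6!/(3!×1!×1!×1!) = 720/6 = 120

120


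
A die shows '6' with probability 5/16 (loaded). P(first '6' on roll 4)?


Geometric: P(X=4) = (1-p)^(k-1)×p = (11/16)^3×5/16 = 6655/65536

P(X=4) = 6655/65536 ≈ 10.15%


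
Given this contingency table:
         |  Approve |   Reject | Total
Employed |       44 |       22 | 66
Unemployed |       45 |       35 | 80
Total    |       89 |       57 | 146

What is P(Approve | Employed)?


P(Approve | Employed) = 44/(44+22) = 44/66 = 2/3

P(Approve|Employed) = 2/3 ≈ 66.67%


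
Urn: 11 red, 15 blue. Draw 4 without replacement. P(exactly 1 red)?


Hypergeometric: C(11,1)×C(15,3)/C(26,4)
= 11×455/14950 = 77/230

P(X=1) = 77/230 ≈ 33.48%


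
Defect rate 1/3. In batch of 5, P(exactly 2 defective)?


Binomial: P(X=2) = C(5,2)×p^2×(1-p)^3
= 10 × 1/9 × 8/27 = 80/243

P(X=2) = 80/243 ≈ 32.92%


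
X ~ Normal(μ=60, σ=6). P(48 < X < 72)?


z₁=(48-60)/6=-2.0, z₂=(72-60)/6=2.0
P = Φ(2.0) - Φ(-2.0) = 0.977250 - 0.022750 = 0.954500 ≈ 0.9545

P(48 < X < 72) ≈ 0.9545


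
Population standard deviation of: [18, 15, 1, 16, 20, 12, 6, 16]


Mean = 104/8 = 13
  (18-13)²=25
  (15-13)²=4
  (1-13)²=144
  (16-13)²=9
  (20-13)²=49
  (12-13)²=1
  (6-13)²=49
  (16-13)²=9
Σ(x-μ)² = 290
σ² = 290/8 = 145/4

σ = √(145/4) ≈ 6.0208


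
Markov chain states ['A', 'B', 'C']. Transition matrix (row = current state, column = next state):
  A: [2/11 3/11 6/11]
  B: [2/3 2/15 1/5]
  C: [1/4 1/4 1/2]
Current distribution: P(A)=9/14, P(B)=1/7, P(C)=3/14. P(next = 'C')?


P(next=C) = Σᵢ P(now=i)×P(i→C)
= 9/14×6/11 + 1/7×1/5 + 3/14×1/2
= 27/77 + 1/35 + 3/28 = 107/220

P = 107/220 ≈ 0.4864


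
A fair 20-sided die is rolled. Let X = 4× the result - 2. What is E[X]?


E[die] = (1+20)/2 = 21/2
E[X] = 4×21/2 - 2 = 40

E[X] = 40


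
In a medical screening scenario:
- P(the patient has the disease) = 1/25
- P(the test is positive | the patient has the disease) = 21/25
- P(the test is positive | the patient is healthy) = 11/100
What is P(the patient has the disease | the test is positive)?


Using Bayes' theorem:
P(A|B) = P(B|A)·P(A) / P(B)

P(the test is positive) = 21/25 × 1/25 + 11/100 × 24/25
= 21/625 + 66/625 = 87/625

P(the patient has the disease|the test is positive) = (21/625) / (87/625) = 7/29

P(the patient has the disease|the test is positive) = 7/29 ≈ 24.14%


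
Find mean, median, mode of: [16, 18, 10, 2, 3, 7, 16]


Sorted: [2, 3, 7, 10, 16, 16, 18]
Mean = 72/7
Median = 10
Freq: {16: 2, 18: 1, 10: 1, 2: 1, 3: 1, 7: 1}
Mode: [16]

Mean=72/7, Median=10, Mode=16


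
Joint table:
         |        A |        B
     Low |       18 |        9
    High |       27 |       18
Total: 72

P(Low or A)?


P(Low∨A) = P(Low) + P(A) - P(Low∧A)
= (27 + 45 - 18)/72 = 54/72 = 3/4

P = 3/4 ≈ 75.00%


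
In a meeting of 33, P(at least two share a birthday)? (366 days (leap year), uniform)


P(all different) = Π(366-i)/366 for i=0..32
= 0.225976
P(match) = 1 - 0.225976 = 0.774024

P ≈ 0.7740 ≈ 77.40%


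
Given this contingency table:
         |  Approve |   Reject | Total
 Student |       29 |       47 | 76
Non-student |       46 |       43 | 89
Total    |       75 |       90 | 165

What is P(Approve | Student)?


P(Approve | Student) = 29/(29+47) = 29/76

P(Approve|Student) = 29/76 ≈ 38.16%


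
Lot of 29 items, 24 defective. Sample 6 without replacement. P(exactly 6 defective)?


Hypergeometric: C(24,6)×C(5,0)/C(29,6)
= 134596×1/475020 = 4807/16965

P(X=6) = 4807/16965 ≈ 28.33%


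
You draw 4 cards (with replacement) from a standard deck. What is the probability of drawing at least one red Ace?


P(not a red Ace) = 50/52 = 25/26
P(none in 4 draws) = (25/26)^4 = 390625/456976
P(≥1 red Ace) = 1 - 390625/456976 = 66351/456976

P = 66351/456976 ≈ 14.52%


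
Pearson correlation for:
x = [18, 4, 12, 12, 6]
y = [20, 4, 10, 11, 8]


n=5, Σx=52, Σy=53, Σxy=676, Σx²=664, Σy²=701
r = (5×676 - 52×53)/√((5×664 - 52²)(5×701 - 53²))
= 624/√(616×696) = 624/√428736 ≈ 624/654.7794 ≈ 0.9530

r ≈ 0.9530


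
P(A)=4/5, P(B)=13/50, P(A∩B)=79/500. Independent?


P(A)×P(B) = 26/125
P(A∩B) = 79/500
Not equal → NOT independent

No, not independent


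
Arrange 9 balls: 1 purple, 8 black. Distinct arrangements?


9!/(1!×8!) = 9

9


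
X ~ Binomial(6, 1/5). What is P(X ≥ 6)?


P(X ≥ 6) = Σ P(X=i) for i=6..6
P(X=6) = 1/15625
Sum = 1/15625

P(X ≥ 6) = 1/15625 ≈ 0.01%


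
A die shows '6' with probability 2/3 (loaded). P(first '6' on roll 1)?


Geometric: P(X=1) = (1-p)^(k-1)×p = (1/3)^0×2/3 = 2/3

P(X=1) = 2/3 ≈ 66.67%


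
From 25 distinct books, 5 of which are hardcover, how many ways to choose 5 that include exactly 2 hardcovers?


Choose 2 of the 5 hardcovers and 3 of the other 20 books:
C(5,2)×C(20,3) = 10×1140 = 11400

11400


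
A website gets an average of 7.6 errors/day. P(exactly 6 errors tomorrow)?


Poisson(λ=7.6): P(X=6) = e^(-λ)×λ^k/k!
= e^(-7.6) × 7.6^6 / 6!
≈ 0.0005004514334 × 192699.928576 / 720 ≈ 0.133940

P(X=6) ≈ 0.133940 ≈ 13.39%


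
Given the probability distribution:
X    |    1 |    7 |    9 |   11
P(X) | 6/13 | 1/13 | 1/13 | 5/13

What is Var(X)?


E[X] = 77/13
E[X²] = 57
Var(X) = E[X²] - (E[X])² = 57 - 5929/169 = 3704/169

Var(X) = 3704/169 ≈ 21.9172


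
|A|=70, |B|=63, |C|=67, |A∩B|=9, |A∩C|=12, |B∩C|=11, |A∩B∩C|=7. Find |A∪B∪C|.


|A∪B∪C| = 70+63+67-9-12-11+7 = 175

|A∪B∪C| = 175


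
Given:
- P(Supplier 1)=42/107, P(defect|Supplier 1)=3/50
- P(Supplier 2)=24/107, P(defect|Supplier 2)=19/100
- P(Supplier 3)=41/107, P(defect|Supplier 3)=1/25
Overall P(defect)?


P(B) = Σ P(B|Aᵢ)×P(Aᵢ)
  3/50×42/107 = 63/2675
  19/100×24/107 = 114/2675
  1/25×41/107 = 41/2675
Sum = 218/2675

P(defect) = 218/2675 ≈ 8.15%


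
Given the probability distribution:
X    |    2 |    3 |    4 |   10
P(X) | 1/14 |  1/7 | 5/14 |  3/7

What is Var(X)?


E[X] = 44/7
E[X²] = 351/7
Var(X) = E[X²] - (E[X])² = 351/7 - 1936/49 = 521/49

Var(X) = 521/49 ≈ 10.6327


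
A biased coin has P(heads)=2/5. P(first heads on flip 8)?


Geometric: P(X=8) = (1-p)^(k-1)×p = (3/5)^7×2/5 = 4374/390625

P(X=8) = 4374/390625 ≈ 1.12%


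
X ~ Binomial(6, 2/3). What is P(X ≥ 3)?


P(X ≥ 3) = Σ P(X=i) for i=3..6
P(X=3) = 160/729
P(X=4) = 80/243
P(X=5) = 64/243
P(X=6) = 64/729
Sum = 656/729

P(X ≥ 3) = 656/729 ≈ 89.99%


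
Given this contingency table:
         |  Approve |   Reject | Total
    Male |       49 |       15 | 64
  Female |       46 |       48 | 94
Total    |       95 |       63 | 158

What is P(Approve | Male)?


P(Approve | Male) = 49/(49+15) = 49/64

P(Approve|Male) = 49/64 ≈ 76.56%


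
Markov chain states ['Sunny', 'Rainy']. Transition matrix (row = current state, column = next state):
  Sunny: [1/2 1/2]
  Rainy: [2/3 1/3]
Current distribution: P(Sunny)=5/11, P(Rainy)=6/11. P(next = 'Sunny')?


P(next=Sunny) = Σᵢ P(now=i)×P(i→Sunny)
= 5/11×1/2 + 6/11×2/3
= 5/22 + 4/11 = 13/22

P = 13/22 ≈ 0.5909


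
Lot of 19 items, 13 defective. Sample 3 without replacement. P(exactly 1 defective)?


Hypergeometric: C(13,1)×C(6,2)/C(19,3)
= 13×15/969 = 65/323

P(X=1) = 65/323 ≈ 20.12%


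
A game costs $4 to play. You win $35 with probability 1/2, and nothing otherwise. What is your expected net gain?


E[gain] = (35-4)×1/2 + (-4)×1/2
= 31/2 - 2 = 27/2

Expected net gain = $27/2 ≈ $13.50


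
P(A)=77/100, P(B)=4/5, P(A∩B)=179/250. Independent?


P(A)×P(B) = 77/125
P(A∩B) = 179/250
Not equal → NOT independent

No, not independent


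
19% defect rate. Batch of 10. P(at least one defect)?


P(all good) = (81/100)^10 = 12157665459056928801/100000000000000000000
P(≥1 defect) = 87842334540943071199/100000000000000000000

P = 87842334540943071199/100000000000000000000 ≈ 87.84%


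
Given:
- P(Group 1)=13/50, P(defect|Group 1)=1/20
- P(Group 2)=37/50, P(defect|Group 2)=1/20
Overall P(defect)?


P(B) = Σ P(B|Aᵢ)×P(Aᵢ)
  1/20×13/50 = 13/1000
  1/20×37/50 = 37/1000
Sum = 1/20

P(defect) = 1/20 ≈ 5.00%


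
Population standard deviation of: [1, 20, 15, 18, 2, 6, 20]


Mean = 82/7
  (1-82/7)²=5625/49
  (20-82/7)²=3364/49
  (15-82/7)²=529/49
  (18-82/7)²=1936/49
  (2-82/7)²=4624/49
  (6-82/7)²=1600/49
  (20-82/7)²=3364/49
Σ(x-μ)² = 3006/7
σ² = (3006/7)/7 = 3006/49

σ = √(3006/49) ≈ 7.8324


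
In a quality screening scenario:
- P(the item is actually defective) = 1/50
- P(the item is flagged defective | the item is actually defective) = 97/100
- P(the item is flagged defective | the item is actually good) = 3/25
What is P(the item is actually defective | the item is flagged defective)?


Using Bayes' theorem:
P(A|B) = P(B|A)·P(A) / P(B)

P(the item is flagged defective) = 97/100 × 1/50 + 3/25 × 49/50
= 97/5000 + 147/1250 = 137/1000

P(the item is actually defective|the item is flagged defective) = (97/5000) / (137/1000) = 97/685

P(the item is actually defective|the item is flagged defective) = 97/685 ≈ 14.16%


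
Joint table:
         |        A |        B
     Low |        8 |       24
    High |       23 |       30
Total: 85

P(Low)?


P(Low) = (8+24)/85 = 32/85

P(Low) = 32/85 ≈ 37.65%


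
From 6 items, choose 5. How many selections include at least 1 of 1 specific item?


Complement: C(6,5) - C(5,5) = 6 - 1 = 5

5


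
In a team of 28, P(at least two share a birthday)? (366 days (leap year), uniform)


P(all different) = Π(366-i)/366 for i=0..27
= 0.346570
P(match) = 1 - 0.346570 = 0.653430

P ≈ 0.6534 ≈ 65.34%


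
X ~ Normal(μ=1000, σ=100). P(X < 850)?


z = (850-1000)/100 = -1.5
P(Z < -1.5) = 0.0668

P(X < 850) ≈ 0.0668


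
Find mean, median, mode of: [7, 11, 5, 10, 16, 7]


Sorted: [5, 7, 7, 10, 11, 16]
Mean = 56/6 = 28/3
Median = 17/2
Freq: {7: 2, 11: 1, 5: 1, 10: 1, 16: 1}
Mode: [7]

Mean=28/3, Median=17/2, Mode=7


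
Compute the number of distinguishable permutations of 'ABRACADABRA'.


Letters: 11, freq: {'A': 5, 'B': 2, 'R': 2, 'C': 1, 'D': 1}
11!/(5!×2!×2!×1!×1!) = 39916800/480 = 83160

83160


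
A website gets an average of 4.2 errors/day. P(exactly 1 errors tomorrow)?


Poisson(λ=4.2): P(X=1) = e^(-λ)×λ^k/k!
= e^(-4.2) × 4.2^1 / 1!
≈ 0.01499557682 × 4.2 / 1 ≈ 0.062981

P(X=1) ≈ 0.062981 ≈ 6.30%


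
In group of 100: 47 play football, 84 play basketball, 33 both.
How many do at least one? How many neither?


|A∪B| = 47+84-33 = 98
Neither = 100-98 = 2

At least one: 98; Neither: 2


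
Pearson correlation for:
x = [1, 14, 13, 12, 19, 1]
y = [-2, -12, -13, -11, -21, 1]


n=6, Σx=60, Σy=-58, Σxy=-869, Σx²=872, Σy²=880
r = (6×(-869) - 60×(-58))/√((6×872 - 60²)(6×880 - (-58)²))
= -1734/√(1632×1916) = -1734/√3126912 ≈ -1734/1768.3077 ≈ -0.9806

r ≈ -0.9806


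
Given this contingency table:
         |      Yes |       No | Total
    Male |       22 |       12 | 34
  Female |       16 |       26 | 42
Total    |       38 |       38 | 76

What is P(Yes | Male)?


P(Yes | Male) = 22/(22+12) = 22/34 = 11/17

P(Yes|Male) = 11/17 ≈ 64.71%


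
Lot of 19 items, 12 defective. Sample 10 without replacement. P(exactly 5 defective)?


Hypergeometric: C(12,5)×C(7,5)/C(19,10)
= 792×21/92378 = 756/4199

P(X=5) = 756/4199 ≈ 18.00%


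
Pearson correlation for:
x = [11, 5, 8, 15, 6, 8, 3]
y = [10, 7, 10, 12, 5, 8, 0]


n=7, Σx=56, Σy=52, Σxy=499, Σx²=544, Σy²=482
r = (7×499 - 56×52)/√((7×544 - 56²)(7×482 - 52²))
= 581/√(672×670) = 581/√450240 ≈ 581/670.9993 ≈ 0.8659

r ≈ 0.8659


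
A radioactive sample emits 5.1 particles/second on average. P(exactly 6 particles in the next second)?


Poisson(λ=5.1): P(X=6) = e^(-λ)×λ^k/k!
= e^(-5.1) × 5.1^6 / 6!
≈ 0.006096746566 × 17596.287801 / 720 ≈ 0.149000

P(X=6) ≈ 0.149000 ≈ 14.90%


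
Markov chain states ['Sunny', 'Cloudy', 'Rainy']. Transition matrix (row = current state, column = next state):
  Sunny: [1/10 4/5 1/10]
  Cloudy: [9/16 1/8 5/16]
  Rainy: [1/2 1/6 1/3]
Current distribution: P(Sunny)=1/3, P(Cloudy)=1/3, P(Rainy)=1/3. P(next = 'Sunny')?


P(next=Sunny) = Σᵢ P(now=i)×P(i→Sunny)
= 1/3×1/10 + 1/3×9/16 + 1/3×1/2
= 1/30 + 3/16 + 1/6 = 31/80

P = 31/80 ≈ 0.3875


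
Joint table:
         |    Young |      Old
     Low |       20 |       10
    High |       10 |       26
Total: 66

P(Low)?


P(Low) = (20+10)/66 = 30/66 = 5/11

P(Low) = 5/11 ≈ 45.45%


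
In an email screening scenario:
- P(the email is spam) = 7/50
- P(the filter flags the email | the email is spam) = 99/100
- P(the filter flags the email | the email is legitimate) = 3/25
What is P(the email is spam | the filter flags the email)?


Using Bayes' theorem:
P(A|B) = P(B|A)·P(A) / P(B)

P(the filter flags the email) = 99/100 × 7/50 + 3/25 × 43/50
= 693/5000 + 129/1250 = 1209/5000

P(the email is spam|the filter flags the email) = (693/5000) / (1209/5000) = 231/403

P(the email is spam|the filter flags the email) = 231/403 ≈ 57.32%


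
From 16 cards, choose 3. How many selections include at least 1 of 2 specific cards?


Complement: C(16,3) - C(14,3) = 560 - 364 = 196

196


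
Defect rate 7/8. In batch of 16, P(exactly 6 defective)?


Binomial: P(X=6) = C(16,6)×p^6×(1-p)^10
= 8008 × 117649/262144 × 1/1073741824 = 117766649/35184372088832

P(X=6) = 117766649/35184372088832 ≈ 0.00%


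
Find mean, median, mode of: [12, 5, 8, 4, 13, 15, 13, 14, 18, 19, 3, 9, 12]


Sorted: [3, 4, 5, 8, 9, 12, 12, 13, 13, 14, 15, 18, 19]
Mean = 145/13
Median = 12
Freq: {12: 2, 5: 1, 8: 1, 4: 1, 13: 2, 15: 1, 14: 1, 18: 1, 19: 1, 3: 1, 9: 1}
Mode: [12, 13]

Mean=145/13, Median=12, Mode=[12, 13]


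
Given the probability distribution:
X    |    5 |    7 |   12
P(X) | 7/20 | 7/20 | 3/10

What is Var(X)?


E[X] = 39/5
E[X²] = 691/10
Var(X) = E[X²] - (E[X])² = 691/10 - 1521/25 = 413/50

Var(X) = 413/50 ≈ 8.2600


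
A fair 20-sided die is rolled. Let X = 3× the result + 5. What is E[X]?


E[die] = (1+20)/2 = 21/2
E[X] = 3×21/2 + 5 = 73/2

E[X] = 73/2


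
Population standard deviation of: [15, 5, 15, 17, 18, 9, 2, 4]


Mean = 85/8
  (15-85/8)²=1225/64
  (5-85/8)²=2025/64
  (15-85/8)²=1225/64
  (17-85/8)²=2601/64
  (18-85/8)²=3481/64
  (9-85/8)²=169/64
  (2-85/8)²=4761/64
  (4-85/8)²=2809/64
Σ(x-μ)² = 2287/8
σ² = (2287/8)/8 = 2287/64

σ = √(2287/64) ≈ 5.9778


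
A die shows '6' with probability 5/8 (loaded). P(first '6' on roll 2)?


Geometric: P(X=2) = (1-p)^(k-1)×p = (3/8)^1×5/8 = 15/64

P(X=2) = 15/64 ≈ 23.44%


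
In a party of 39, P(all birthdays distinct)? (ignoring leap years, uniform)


P(all different) = Π(365-i)/365 for i=0..38
= (365/365)×(364/365)×...×(327/365)
= 0.121780

P ≈ 0.1218 ≈ 12.18%


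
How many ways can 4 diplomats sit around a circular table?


Circular arrangements of 4 distinct objects: fix one position to break rotational symmetry.
(n-1)! = 3! = 6

6


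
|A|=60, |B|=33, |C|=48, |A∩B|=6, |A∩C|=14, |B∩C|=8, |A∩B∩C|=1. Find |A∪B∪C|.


|A∪B∪C| = 60+33+48-6-14-8+1 = 114

|A∪B∪C| = 114


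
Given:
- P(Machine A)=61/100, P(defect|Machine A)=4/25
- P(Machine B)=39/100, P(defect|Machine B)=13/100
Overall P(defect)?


P(B) = Σ P(B|Aᵢ)×P(Aᵢ)
  4/25×61/100 = 61/625
  13/100×39/100 = 507/10000
Sum = 1483/10000

P(defect) = 1483/10000 ≈ 14.83%


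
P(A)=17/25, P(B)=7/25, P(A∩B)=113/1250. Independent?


P(A)×P(B) = 119/625
P(A∩B) = 113/1250
Not equal → NOT independent

No, not independent


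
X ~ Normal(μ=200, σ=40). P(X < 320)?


z = (320-200)/40 = 3.0
P(Z < 3.0) = 0.9987

P(X < 320) ≈ 0.9987


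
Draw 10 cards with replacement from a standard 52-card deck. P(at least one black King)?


P(not a black King) = 50/52 = 25/26
P(none in 10 draws) = (25/26)^10 = 95367431640625/141167095653376
P(≥1 black King) = 1 - 95367431640625/141167095653376 = 45799664012751/141167095653376

P = 45799664012751/141167095653376 ≈ 32.44%


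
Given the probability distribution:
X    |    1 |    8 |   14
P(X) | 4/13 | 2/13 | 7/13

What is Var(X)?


E[X] = 118/13
E[X²] = 1504/13
Var(X) = E[X²] - (E[X])² = 1504/13 - 13924/169 = 5628/169

Var(X) = 5628/169 ≈ 33.3018


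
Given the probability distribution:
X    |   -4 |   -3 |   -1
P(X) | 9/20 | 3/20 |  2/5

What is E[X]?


E[X] = Σ x·P(X=x)
= (-4)×(9/20) + (-3)×(3/20) + (-1)×(2/5)
= -53/20

E[X] = -53/20


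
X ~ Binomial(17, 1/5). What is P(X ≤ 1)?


P(X ≤ 1) = Σ P(X=i) for i=0..1
P(X=0) = 17179869184/762939453125
P(X=1) = 73014444032/762939453125
Sum = 90194313216/762939453125

P(X ≤ 1) = 90194313216/762939453125 ≈ 11.82%


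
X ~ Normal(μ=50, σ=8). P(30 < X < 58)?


z₁=(30-50)/8=-2.5, z₂=(58-50)/8=1.0
P = Φ(1.0) - Φ(-2.5) = 0.841345 - 0.006210 = 0.835135 ≈ 0.8351

P(30 < X < 58) ≈ 0.8351


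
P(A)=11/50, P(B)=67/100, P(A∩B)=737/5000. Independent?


P(A)×P(B) = 737/5000
P(A∩B) = 737/5000
Equal ✓ → Independent

Yes, independent


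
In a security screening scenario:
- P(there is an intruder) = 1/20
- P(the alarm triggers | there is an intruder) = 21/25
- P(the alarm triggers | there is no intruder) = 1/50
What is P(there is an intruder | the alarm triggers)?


Using Bayes' theorem:
P(A|B) = P(B|A)·P(A) / P(B)

P(the alarm triggers) = 21/25 × 1/20 + 1/50 × 19/20
= 21/500 + 19/1000 = 61/1000

P(there is an intruder|the alarm triggers) = (21/500) / (61/1000) = 42/61

P(there is an intruder|the alarm triggers) = 42/61 ≈ 68.85%


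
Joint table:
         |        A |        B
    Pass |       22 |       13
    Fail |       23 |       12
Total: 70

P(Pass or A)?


P(Pass∨A) = P(Pass) + P(A) - P(Pass∧A)
= (35 + 45 - 22)/70 = 58/70 = 29/35

P = 29/35 ≈ 82.86%


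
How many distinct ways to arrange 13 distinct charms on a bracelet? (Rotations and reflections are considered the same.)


Free circular arrangements: rotations and reflections both identified.
(n-1)!/2 = 12!/2 = 479001600/2 = 239500800

239500800


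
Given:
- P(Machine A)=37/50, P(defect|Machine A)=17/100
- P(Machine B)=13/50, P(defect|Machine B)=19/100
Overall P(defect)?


P(B) = Σ P(B|Aᵢ)×P(Aᵢ)
  17/100×37/50 = 629/5000
  19/100×13/50 = 247/5000
Sum = 219/1250

P(defect) = 219/1250 ≈ 17.52%


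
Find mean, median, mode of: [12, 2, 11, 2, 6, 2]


Sorted: [2, 2, 2, 6, 11, 12]
Mean = 35/6
Median = 4
Freq: {12: 1, 2: 3, 11: 1, 6: 1}
Mode: [2]

Mean=35/6, Median=4, Mode=2


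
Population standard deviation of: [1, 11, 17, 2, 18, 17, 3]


Mean = 69/7
  (1-69/7)²=3844/49
  (11-69/7)²=64/49
  (17-69/7)²=2500/49
  (2-69/7)²=3025/49
  (18-69/7)²=3249/49
  (17-69/7)²=2500/49
  (3-69/7)²=2304/49
Σ(x-μ)² = 2498/7
σ² = (2498/7)/7 = 2498/49

σ = √(2498/49) ≈ 7.1400


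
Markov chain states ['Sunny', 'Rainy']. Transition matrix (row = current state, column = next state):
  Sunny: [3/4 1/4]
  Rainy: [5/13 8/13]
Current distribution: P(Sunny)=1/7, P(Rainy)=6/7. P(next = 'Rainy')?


P(next=Rainy) = Σᵢ P(now=i)×P(i→Rainy)
= 1/7×1/4 + 6/7×8/13
= 1/28 + 48/91 = 205/364

P = 205/364 ≈ 0.5632


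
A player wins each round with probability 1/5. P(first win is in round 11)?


Geometric: P(X=11) = (1-p)^(k-1)×p = (4/5)^10×1/5 = 1048576/48828125

P(X=11) = 1048576/48828125 ≈ 2.15%


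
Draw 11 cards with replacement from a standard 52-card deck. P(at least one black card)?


P(not a black card) = 26/52 = 1/2
P(none in 11 draws) = (1/2)^11 = 1/2048
P(≥1 black card) = 1 - 1/2048 = 2047/2048

P = 2047/2048 ≈ 99.95%


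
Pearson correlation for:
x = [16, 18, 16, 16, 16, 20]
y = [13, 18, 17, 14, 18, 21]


n=6, Σx=102, Σy=101, Σxy=1736, Σx²=1748, Σy²=1743
r = (6×1736 - 102×101)/√((6×1748 - 102²)(6×1743 - 101²))
= 114/√(84×257) = 114/√21588 ≈ 114/146.9286 ≈ 0.7759

r ≈ 0.7759


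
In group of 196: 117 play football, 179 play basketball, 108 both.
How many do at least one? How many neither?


|A∪B| = 117+179-108 = 188
Neither = 196-188 = 8

At least one: 188; Neither: 8


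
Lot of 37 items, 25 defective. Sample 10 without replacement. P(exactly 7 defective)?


Hypergeometric: C(25,7)×C(12,3)/C(37,10)
= 480700×220/348330136 = 1201750/3958297

P(X=7) = 1201750/3958297 ≈ 30.36%


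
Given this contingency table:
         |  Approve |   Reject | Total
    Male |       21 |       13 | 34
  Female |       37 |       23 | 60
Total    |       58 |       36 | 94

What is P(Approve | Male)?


P(Approve | Male) = 21/(21+13) = 21/34

P(Approve|Male) = 21/34 ≈ 61.76%


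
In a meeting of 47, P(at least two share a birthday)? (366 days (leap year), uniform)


P(all different) = Π(366-i)/366 for i=0..46
= 0.045628
P(match) = 1 - 0.045628 = 0.954372

P ≈ 0.9544 ≈ 95.44%
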